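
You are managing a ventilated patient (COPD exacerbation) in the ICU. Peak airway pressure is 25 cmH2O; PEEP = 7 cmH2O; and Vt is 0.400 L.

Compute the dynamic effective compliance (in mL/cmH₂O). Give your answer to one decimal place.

22.2

Dynamic compliance = Vt / (PIP − PEEP) = 400 / (25 − 7) = 400 / 18.0 = 22.222 mL/cmH2O.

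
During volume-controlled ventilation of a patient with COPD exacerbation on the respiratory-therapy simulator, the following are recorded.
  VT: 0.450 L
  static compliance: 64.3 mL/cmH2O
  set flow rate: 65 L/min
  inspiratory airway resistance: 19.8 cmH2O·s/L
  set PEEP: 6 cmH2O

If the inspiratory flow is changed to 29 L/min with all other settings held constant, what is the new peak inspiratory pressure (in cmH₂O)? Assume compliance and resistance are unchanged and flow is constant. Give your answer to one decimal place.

Flow: 65 L/min ÷ 60 = 1.0833 L/s.
New flow: 29 L/min ÷ 60 = 0.4833 L/s.
PIP = Vt/C + R·V̇ + PEEP (constant-flow equation of motion).
Only the resistive term changes: ΔPIP = R × ΔV̇ = 19.8 × (0.4833 − 1.0833) = 19.8 × -0.6 = -11.88 cmH2O.
Original PIP = 450/64.3 + 19.8×1.0833 + 6 = 34.448 cmH2O; new PIP = 34.448 + (-11.88) = 22.568 cmH2O.

22.6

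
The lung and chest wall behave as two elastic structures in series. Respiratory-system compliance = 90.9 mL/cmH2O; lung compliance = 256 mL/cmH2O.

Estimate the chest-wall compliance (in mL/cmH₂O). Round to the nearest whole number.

141

1/Ccw = 1/Crs − 1/CL.
1/Ccw = 1/90.9 − 1/256 = 0.007095.
Ccw = 140.94 mL/cmH2O.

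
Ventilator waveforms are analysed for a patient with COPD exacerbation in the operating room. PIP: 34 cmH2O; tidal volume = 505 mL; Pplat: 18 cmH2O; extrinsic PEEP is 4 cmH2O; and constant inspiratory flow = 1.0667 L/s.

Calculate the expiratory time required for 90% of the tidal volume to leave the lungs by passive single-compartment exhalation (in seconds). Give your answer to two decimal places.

1.25

R = (PIP − Pplat)/V̇ = (34 − 18) / 1.0667 = 16.0/1.0667 = 15.0 cmH2O·s/L.
C = Vt/(Pplat − PEEP) = 505.0 / (18 − 4) = 505.0/14.0 = 36.071 mL/cmH2O.
τ = R × C = 15.0 × 0.03607 L/cmH2O = 0.5411 s.
t = −τ·ln(1 − 0.90) = −0.5411·ln(0.1) = 1.246 s.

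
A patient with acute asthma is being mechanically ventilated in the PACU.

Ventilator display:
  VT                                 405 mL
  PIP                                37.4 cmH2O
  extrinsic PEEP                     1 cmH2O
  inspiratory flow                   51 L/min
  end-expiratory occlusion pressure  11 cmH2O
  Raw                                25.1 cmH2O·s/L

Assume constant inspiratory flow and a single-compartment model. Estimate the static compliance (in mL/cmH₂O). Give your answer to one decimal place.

Flow: 51 L/min ÷ 60 = 0.85 L/s.
Total PEEP = 11 cmH2O (set 1 + intrinsic 10); this is the baseline alveolar pressure.
Equation of motion (constant flow): PIP = Vt/C + R·V̇ + PEEP.
Vt/C = PIP − R·V̇ − PEEP = 37.4 − 25.1×0.85 − 11 = 37.4 − 21.335 − 11 = 5.065 cmH2O.
C = Vt / 5.065 = 405 / 5.065 = 79.961 mL/cmH2O.

80.0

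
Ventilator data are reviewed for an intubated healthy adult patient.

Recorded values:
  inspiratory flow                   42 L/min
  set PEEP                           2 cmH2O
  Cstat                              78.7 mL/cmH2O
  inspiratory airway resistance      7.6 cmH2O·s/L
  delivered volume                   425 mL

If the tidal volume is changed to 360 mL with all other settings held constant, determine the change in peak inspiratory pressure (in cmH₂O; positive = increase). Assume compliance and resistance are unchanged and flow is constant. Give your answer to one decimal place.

-0.8

PIP = Vt/C + R·V̇ + PEEP (constant-flow equation of motion).
Only the elastic term changes: ΔPIP = ΔVt / C = (360 − 425) / 78.7 = -0.8259 cmH2O.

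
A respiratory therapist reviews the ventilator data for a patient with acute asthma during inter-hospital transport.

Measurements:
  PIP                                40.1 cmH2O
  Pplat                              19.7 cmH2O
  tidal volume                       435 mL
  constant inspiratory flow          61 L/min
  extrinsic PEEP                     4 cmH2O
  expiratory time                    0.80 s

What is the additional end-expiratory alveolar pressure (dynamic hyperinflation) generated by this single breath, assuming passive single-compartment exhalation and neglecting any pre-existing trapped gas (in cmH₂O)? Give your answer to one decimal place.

3.7

Flow: 61 L/min ÷ 60 = 1.0167 L/s.
R = (PIP − Pplat)/V̇ = (40.1 − 19.7) / 1.0167 = 20.4/1.0167 = 20.065 cmH2O·s/L.
C = Vt/(Pplat − PEEP) = 435.0 / (19.7 − 4) = 435.0/15.7 = 27.707 mL/cmH2O.
τ = R × C = 20.065 × 0.02771 L/cmH2O = 0.556 s.
Fraction remaining = e^(−Te/τ) = e^(−0.80/0.556) = 0.2372; trapped volume = 435.0 × 0.2372 = 103.18 mL.
Additional alveolar pressure from trapping ≈ V_trapped / C = 103.18 / 27.707 = 3.724 cmH2O.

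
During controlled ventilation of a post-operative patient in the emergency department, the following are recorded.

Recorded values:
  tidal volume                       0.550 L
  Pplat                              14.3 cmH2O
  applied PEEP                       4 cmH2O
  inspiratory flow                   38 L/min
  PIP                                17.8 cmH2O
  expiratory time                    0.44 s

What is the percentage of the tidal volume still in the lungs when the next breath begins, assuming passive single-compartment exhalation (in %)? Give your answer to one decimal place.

22.5

Flow: 38 L/min ÷ 60 = 0.6333 L/s.
R = (PIP − Pplat)/V̇ = (17.8 − 14.3) / 0.6333 = 3.5/0.6333 = 5.527 cmH2O·s/L.
C = Vt/(Pplat − PEEP) = 550.0 / (14.3 − 4) = 550.0/10.3 = 53.398 mL/cmH2O.
τ = R × C = 5.527 × 0.0534 L/cmH2O = 0.2951 s.
Fraction remaining at end-expiration = e^(−Te/τ) = e^(−0.44/0.2951) = 0.2251 → 22.51%.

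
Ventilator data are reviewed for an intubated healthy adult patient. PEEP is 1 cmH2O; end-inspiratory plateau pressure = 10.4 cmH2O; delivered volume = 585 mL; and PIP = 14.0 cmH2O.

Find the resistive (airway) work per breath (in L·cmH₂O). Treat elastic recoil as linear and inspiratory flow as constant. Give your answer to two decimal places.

2.11

With constant inspiratory flow the resistive pressure is constant at PIP − Pplat = 14.0 − 10.4 = 3.6 cmH2O, so resistive work = 3.6 × 0.585 = 2.106 L·cmH2O.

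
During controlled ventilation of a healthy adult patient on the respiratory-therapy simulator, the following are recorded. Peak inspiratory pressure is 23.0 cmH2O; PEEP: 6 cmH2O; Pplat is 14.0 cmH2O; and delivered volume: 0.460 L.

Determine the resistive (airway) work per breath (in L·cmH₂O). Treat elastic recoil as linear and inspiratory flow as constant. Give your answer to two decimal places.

4.14

With constant inspiratory flow the resistive pressure is constant at PIP − Pplat = 23.0 − 14.0 = 9.0 cmH2O, so resistive work = 9.0 × 0.460 = 4.14 L·cmH2O.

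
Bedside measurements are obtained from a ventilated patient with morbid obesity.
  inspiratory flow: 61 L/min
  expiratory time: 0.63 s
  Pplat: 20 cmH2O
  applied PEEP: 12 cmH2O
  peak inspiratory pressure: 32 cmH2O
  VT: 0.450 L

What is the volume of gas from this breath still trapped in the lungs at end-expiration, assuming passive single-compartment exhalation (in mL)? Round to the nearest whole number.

174

Flow: 61 L/min ÷ 60 = 1.0167 L/s.
R = (PIP − Pplat)/V̇ = (32 − 20) / 1.0167 = 12.0/1.0167 = 11.803 cmH2O·s/L.
C = Vt/(Pplat − PEEP) = 450.0 / (20 − 12) = 450.0/8.0 = 56.25 mL/cmH2O.
τ = R × C = 11.803 × 0.05625 L/cmH2O = 0.6639 s.
Fraction remaining = e^(−Te/τ) = e^(−0.63/0.6639) = 0.3872.
Trapped volume = 450.0 × 0.3872 = 174.24 mL.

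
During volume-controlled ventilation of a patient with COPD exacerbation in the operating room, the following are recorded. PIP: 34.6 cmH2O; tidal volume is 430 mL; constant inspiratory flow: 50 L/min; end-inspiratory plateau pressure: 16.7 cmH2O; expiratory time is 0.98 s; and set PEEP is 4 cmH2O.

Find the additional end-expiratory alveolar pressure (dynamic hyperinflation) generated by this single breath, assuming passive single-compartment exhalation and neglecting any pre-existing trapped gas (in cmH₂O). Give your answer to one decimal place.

3.3

Flow: 50 L/min ÷ 60 = 0.8333 L/s.
R = (PIP − Pplat)/V̇ = (34.6 − 16.7) / 0.8333 = 17.9/0.8333 = 21.481 cmH2O·s/L.
C = Vt/(Pplat − PEEP) = 430.0 / (16.7 − 4) = 430.0/12.7 = 33.858 mL/cmH2O.
τ = R × C = 21.481 × 0.03386 L/cmH2O = 0.7273 s.
Fraction remaining = e^(−Te/τ) = e^(−0.98/0.7273) = 0.2599; trapped volume = 430.0 × 0.2599 = 111.76 mL.
Additional alveolar pressure from trapping ≈ V_trapped / C = 111.76 / 33.858 = 3.301 cmH2O.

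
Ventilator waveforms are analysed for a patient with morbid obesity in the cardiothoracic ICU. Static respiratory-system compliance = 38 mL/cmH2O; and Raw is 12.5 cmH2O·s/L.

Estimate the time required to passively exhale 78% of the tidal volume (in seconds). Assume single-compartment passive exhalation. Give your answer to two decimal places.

τ = R × C = 12.5 × 38 mL/cmH2O = 12.5 × 0.038 L/cmH2O = 0.475 s.
Exhaled fraction f = 1 − e^(−t/τ) → t = −τ·ln(1 − f) = −0.475·ln(0.22) = 0.7192 s.

0.72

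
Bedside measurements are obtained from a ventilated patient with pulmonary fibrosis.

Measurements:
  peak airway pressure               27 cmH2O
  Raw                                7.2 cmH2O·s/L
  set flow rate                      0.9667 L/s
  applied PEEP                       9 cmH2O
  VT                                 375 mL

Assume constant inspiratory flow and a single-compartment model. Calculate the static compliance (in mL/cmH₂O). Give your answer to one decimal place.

34.0

Equation of motion (constant flow): PIP = Vt/C + R·V̇ + PEEP.
Vt/C = PIP − R·V̇ − PEEP = 27 − 7.2×0.9667 − 9 = 27 − 6.96 − 9 = 11.04 cmH2O.
C = Vt / 11.04 = 375 / 11.04 = 33.967 mL/cmH2O.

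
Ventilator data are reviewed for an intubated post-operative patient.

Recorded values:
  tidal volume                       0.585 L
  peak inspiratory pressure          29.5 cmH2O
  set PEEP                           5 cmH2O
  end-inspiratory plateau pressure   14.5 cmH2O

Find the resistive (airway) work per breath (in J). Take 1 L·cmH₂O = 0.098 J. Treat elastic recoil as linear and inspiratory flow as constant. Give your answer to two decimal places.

With constant inspiratory flow the resistive pressure is constant at PIP − Pplat = 29.5 − 14.5 = 15.0 cmH2O, so resistive work = 15.0 × 0.585 = 8.775 L·cmH2O.
× 0.098 J/(L·cmH2O) → 0.86 J.

0.86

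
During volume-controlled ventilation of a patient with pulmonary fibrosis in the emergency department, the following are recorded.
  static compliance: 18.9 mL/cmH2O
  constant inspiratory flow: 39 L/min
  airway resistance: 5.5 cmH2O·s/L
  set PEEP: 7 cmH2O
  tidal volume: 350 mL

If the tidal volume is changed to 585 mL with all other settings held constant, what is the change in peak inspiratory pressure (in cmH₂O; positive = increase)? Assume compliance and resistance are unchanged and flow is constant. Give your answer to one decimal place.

PIP = Vt/C + R·V̇ + PEEP (constant-flow equation of motion).
Only the elastic term changes: ΔPIP = ΔVt / C = (585 − 350) / 18.9 = 12.434 cmH2O.

12.4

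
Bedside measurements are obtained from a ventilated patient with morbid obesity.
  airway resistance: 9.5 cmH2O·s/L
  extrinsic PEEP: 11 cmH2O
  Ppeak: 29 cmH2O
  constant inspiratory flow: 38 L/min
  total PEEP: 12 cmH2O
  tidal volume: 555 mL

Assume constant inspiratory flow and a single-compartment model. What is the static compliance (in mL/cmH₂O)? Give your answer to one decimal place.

Flow: 38 L/min ÷ 60 = 0.6333 L/s.
Total PEEP = 12 cmH2O (set 11 + intrinsic 1); this is the baseline alveolar pressure.
Equation of motion (constant flow): PIP = Vt/C + R·V̇ + PEEP.
Vt/C = PIP − R·V̇ − PEEP = 29 − 9.5×0.6333 − 12 = 29 − 6.016 − 12 = 10.984 cmH2O.
C = Vt / 10.984 = 555 / 10.984 = 50.528 mL/cmH2O.

50.5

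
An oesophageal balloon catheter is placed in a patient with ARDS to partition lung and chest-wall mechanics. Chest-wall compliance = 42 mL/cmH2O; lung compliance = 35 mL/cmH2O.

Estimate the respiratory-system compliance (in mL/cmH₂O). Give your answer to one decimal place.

Lung and chest wall are elastances in series: 1/Crs = 1/CL + 1/Ccw.
1/Crs = 1/35 + 1/42 = 0.05238.
Crs = 19.091 mL/cmH2O.

19.1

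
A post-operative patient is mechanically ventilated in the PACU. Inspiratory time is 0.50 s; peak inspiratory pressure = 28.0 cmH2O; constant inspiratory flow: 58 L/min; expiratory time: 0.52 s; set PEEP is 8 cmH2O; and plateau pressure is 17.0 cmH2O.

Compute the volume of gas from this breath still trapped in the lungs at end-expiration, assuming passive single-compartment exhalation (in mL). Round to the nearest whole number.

Flow: 58 L/min ÷ 60 = 0.9667 L/s.
Vt = flow × Ti = 0.9667 L/s × 0.50 s × 1000 mL/L = 483.35 mL.
R = (PIP − Pplat)/V̇ = (28.0 − 17.0) / 0.9667 = 11.0/0.9667 = 11.379 cmH2O·s/L.
C = Vt/(Pplat − PEEP) = 483.35 / (17.0 − 8) = 483.35/9.0 = 53.706 mL/cmH2O.
τ = R × C = 11.379 × 0.05371 L/cmH2O = 0.6112 s.
Fraction remaining = e^(−Te/τ) = e^(−0.52/0.6112) = 0.4271.
Trapped volume = 483.35 × 0.4271 = 206.44 mL.

206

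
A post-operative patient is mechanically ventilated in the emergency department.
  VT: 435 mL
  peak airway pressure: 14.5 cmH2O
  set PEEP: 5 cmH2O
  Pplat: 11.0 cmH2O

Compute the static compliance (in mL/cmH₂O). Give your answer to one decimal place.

Cstat = Vt / (Pplat − PEEP) = 435 / (11.0 − 5) = 435 / 6.0 = 72.5 mL/cmH2O.

72.5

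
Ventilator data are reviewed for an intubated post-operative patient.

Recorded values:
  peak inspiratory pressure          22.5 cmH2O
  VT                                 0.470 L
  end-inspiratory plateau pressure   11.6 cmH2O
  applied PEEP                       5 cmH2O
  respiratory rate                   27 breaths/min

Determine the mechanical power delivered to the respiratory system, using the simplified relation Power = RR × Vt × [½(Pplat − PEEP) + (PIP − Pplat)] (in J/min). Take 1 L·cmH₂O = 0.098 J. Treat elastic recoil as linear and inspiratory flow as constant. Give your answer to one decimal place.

Per-breath work = Vt × [½(Pplat−PEEP) + (PIP−Pplat)] = 0.470 × [0.5×6.6 + 10.9] = 0.470 × 14.2 = 6.674 L·cmH2O.
Power = 27 × 6.674 = 180.2 L·cmH2O/min.
× 0.098 J/(L·cmH2O) → 17.66 J/min.

17.7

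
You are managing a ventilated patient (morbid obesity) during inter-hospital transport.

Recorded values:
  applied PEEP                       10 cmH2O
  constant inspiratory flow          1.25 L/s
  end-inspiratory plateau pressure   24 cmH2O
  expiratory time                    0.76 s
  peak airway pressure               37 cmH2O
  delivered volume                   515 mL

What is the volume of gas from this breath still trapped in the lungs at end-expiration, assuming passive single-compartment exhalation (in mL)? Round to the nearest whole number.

71

R = (PIP − Pplat)/V̇ = (37 − 24) / 1.25 = 13.0/1.25 = 10.4 cmH2O·s/L.
C = Vt/(Pplat − PEEP) = 515.0 / (24 − 10) = 515.0/14.0 = 36.786 mL/cmH2O.
τ = R × C = 10.4 × 0.03679 L/cmH2O = 0.3826 s.
Fraction remaining = e^(−Te/τ) = e^(−0.76/0.3826) = 0.1372.
Trapped volume = 515.0 × 0.1372 = 70.658 mL.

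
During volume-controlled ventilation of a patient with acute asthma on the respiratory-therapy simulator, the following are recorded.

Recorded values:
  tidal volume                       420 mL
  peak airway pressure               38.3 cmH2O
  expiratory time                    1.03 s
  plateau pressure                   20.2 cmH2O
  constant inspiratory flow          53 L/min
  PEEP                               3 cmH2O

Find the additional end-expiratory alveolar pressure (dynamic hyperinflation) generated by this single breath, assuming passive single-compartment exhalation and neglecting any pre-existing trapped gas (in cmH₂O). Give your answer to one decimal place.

2.2

Flow: 53 L/min ÷ 60 = 0.8833 L/s.
R = (PIP − Pplat)/V̇ = (38.3 − 20.2) / 0.8833 = 18.1/0.8833 = 20.491 cmH2O·s/L.
C = Vt/(Pplat − PEEP) = 420.0 / (20.2 − 3) = 420.0/17.2 = 24.419 mL/cmH2O.
τ = R × C = 20.491 × 0.02442 L/cmH2O = 0.5004 s.
Fraction remaining = e^(−Te/τ) = e^(−1.03/0.5004) = 0.1277; trapped volume = 420.0 × 0.1277 = 53.634 mL.
Additional alveolar pressure from trapping ≈ V_trapped / C = 53.634 / 24.419 = 2.196 cmH2O.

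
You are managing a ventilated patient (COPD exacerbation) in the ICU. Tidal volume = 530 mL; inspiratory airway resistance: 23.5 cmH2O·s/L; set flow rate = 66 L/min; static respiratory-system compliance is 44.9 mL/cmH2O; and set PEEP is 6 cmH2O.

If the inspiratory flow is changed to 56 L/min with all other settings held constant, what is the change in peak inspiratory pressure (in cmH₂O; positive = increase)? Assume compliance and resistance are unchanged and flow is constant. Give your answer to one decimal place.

Flow: 66 L/min ÷ 60 = 1.1 L/s.
New flow: 56 L/min ÷ 60 = 0.9333 L/s.
PIP = Vt/C + R·V̇ + PEEP (constant-flow equation of motion).
Only the resistive term changes: ΔPIP = R × ΔV̇ = 23.5 × (0.9333 − 1.1) = 23.5 × -0.1667 = -3.917 cmH2O.

-3.9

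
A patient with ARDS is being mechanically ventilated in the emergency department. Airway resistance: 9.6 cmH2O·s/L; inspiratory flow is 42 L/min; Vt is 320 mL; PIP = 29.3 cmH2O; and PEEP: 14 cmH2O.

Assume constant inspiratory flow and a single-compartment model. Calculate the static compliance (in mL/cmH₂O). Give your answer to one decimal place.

Flow: 42 L/min ÷ 60 = 0.7 L/s.
Equation of motion (constant flow): PIP = Vt/C + R·V̇ + PEEP.
Vt/C = PIP − R·V̇ − PEEP = 29.3 − 9.6×0.7 − 14 = 29.3 − 6.72 − 14 = 8.58 cmH2O.
C = Vt / 8.58 = 320 / 8.58 = 37.296 mL/cmH2O.

37.3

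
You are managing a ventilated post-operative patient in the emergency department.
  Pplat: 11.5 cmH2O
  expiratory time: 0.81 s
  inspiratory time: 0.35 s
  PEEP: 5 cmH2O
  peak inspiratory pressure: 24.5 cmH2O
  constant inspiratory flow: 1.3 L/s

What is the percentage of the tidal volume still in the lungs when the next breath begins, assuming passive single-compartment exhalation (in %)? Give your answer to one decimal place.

Vt = flow × Ti = 1.3 L/s × 0.35 s × 1000 mL/L = 455.0 mL.
R = (PIP − Pplat)/V̇ = (24.5 − 11.5) / 1.3 = 13.0/1.3 = 10.0 cmH2O·s/L.
C = Vt/(Pplat − PEEP) = 455.0 / (11.5 − 5) = 455.0/6.5 = 70.0 mL/cmH2O.
τ = R × C = 10.0 × 0.07 L/cmH2O = 0.7 s.
Fraction remaining at end-expiration = e^(−Te/τ) = e^(−0.81/0.7) = 0.3144 → 31.44%.

31.4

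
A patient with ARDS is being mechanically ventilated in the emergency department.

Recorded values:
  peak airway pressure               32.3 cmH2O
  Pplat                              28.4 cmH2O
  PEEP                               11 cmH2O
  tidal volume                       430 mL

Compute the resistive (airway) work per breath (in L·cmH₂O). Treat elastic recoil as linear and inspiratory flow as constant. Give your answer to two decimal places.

With constant inspiratory flow the resistive pressure is constant at PIP − Pplat = 32.3 − 28.4 = 3.9 cmH2O, so resistive work = 3.9 × 0.430 = 1.677 L·cmH2O.

1.68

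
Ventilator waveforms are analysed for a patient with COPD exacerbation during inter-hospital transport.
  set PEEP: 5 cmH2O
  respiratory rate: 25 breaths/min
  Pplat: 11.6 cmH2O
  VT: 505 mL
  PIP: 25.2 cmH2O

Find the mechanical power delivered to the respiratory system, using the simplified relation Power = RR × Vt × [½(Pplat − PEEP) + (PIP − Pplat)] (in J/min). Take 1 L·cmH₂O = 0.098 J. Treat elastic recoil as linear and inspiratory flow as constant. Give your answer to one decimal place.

20.9

Per-breath work = Vt × [½(Pplat−PEEP) + (PIP−Pplat)] = 0.505 × [0.5×6.6 + 13.6] = 0.505 × 16.9 = 8.535 L·cmH2O.
Power = 25 × 8.535 = 213.38 L·cmH2O/min.
× 0.098 J/(L·cmH2O) → 20.911 J/min.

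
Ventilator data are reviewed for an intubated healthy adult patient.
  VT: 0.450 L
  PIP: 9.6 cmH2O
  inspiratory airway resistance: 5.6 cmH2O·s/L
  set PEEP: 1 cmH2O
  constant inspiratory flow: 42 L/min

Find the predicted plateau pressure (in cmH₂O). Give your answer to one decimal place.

5.7

Flow: 42 L/min ÷ 60 = 0.7 L/s.
Pplat = PIP − Raw × flow = 9.6 − 5.6 × 0.7 = 9.6 − 3.92 = 5.68 cmH2O.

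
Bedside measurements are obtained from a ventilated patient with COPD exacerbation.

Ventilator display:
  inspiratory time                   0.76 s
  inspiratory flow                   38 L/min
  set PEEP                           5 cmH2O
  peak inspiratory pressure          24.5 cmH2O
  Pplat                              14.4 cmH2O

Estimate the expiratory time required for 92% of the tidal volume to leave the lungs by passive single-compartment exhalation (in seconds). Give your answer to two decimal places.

Flow: 38 L/min ÷ 60 = 0.6333 L/s.
Vt = flow × Ti = 0.6333 L/s × 0.76 s × 1000 mL/L = 481.31 mL.
R = (PIP − Pplat)/V̇ = (24.5 − 14.4) / 0.6333 = 10.1/0.6333 = 15.948 cmH2O·s/L.
C = Vt/(Pplat − PEEP) = 481.31 / (14.4 − 5) = 481.31/9.4 = 51.203 mL/cmH2O.
τ = R × C = 15.948 × 0.0512 L/cmH2O = 0.8165 s.
t = −τ·ln(1 − 0.92) = −0.8165·ln(0.08) = 2.062 s.

2.06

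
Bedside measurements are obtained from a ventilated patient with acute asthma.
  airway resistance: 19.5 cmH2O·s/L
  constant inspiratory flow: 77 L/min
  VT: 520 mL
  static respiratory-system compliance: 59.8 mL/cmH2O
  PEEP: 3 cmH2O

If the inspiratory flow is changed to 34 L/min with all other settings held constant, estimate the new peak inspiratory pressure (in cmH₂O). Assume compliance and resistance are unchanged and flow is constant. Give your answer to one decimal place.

22.7

Flow: 77 L/min ÷ 60 = 1.2833 L/s.
New flow: 34 L/min ÷ 60 = 0.5667 L/s.
PIP = Vt/C + R·V̇ + PEEP (constant-flow equation of motion).
Only the resistive term changes: ΔPIP = R × ΔV̇ = 19.5 × (0.5667 − 1.2833) = 19.5 × -0.7166 = -13.974 cmH2O.
Original PIP = 520/59.8 + 19.5×1.2833 + 3 = 36.72 cmH2O; new PIP = 36.72 + (-13.974) = 22.746 cmH2O.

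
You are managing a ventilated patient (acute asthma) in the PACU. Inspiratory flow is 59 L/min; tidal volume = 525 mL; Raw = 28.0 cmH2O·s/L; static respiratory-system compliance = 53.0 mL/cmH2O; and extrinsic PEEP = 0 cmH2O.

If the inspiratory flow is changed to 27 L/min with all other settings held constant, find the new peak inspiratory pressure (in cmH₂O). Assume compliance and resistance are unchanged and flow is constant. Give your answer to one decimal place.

22.5

Flow: 59 L/min ÷ 60 = 0.9833 L/s.
New flow: 27 L/min ÷ 60 = 0.45 L/s.
PIP = Vt/C + R·V̇ + PEEP (constant-flow equation of motion).
Only the resistive term changes: ΔPIP = R × ΔV̇ = 28.0 × (0.45 − 0.9833) = 28.0 × -0.5333 = -14.932 cmH2O.
Original PIP = 525/53.0 + 28.0×0.9833 + 0 = 37.438 cmH2O; new PIP = 37.438 + (-14.932) = 22.506 cmH2O.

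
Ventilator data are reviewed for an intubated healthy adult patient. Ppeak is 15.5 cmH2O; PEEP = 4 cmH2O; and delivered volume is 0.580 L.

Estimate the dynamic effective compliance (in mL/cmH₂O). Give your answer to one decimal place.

Dynamic compliance = Vt / (PIP − PEEP) = 580 / (15.5 − 4) = 580 / 11.5 = 50.435 mL/cmH2O.

50.4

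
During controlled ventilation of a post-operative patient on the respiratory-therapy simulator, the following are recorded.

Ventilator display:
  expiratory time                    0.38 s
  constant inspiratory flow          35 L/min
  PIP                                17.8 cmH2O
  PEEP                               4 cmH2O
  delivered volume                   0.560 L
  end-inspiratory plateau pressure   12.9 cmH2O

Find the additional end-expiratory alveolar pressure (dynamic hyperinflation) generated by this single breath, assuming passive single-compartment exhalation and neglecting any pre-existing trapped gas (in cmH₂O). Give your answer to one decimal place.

4.3

Flow: 35 L/min ÷ 60 = 0.5833 L/s.
R = (PIP − Pplat)/V̇ = (17.8 − 12.9) / 0.5833 = 4.9/0.5833 = 8.4 cmH2O·s/L.
C = Vt/(Pplat − PEEP) = 560.0 / (12.9 − 4) = 560.0/8.9 = 62.921 mL/cmH2O.
τ = R × C = 8.4 × 0.06292 L/cmH2O = 0.5285 s.
Fraction remaining = e^(−Te/τ) = e^(−0.38/0.5285) = 0.4872; trapped volume = 560.0 × 0.4872 = 272.83 mL.
Additional alveolar pressure from trapping ≈ V_trapped / C = 272.83 / 62.921 = 4.336 cmH2O.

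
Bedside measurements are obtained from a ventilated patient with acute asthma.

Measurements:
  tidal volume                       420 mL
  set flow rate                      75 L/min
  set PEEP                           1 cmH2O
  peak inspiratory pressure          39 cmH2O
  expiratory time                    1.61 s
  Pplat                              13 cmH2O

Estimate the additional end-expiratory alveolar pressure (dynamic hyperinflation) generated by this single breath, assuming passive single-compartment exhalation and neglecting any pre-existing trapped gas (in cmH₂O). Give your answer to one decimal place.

1.3

Flow: 75 L/min ÷ 60 = 1.25 L/s.
R = (PIP − Pplat)/V̇ = (39 − 13) / 1.25 = 26.0/1.25 = 20.8 cmH2O·s/L.
C = Vt/(Pplat − PEEP) = 420.0 / (13 − 1) = 420.0/12.0 = 35.0 mL/cmH2O.
τ = R × C = 20.8 × 0.035 L/cmH2O = 0.728 s.
Fraction remaining = e^(−Te/τ) = e^(−1.61/0.728) = 0.1095; trapped volume = 420.0 × 0.1095 = 45.99 mL.
Additional alveolar pressure from trapping ≈ V_trapped / C = 45.99 / 35.0 = 1.314 cmH2O.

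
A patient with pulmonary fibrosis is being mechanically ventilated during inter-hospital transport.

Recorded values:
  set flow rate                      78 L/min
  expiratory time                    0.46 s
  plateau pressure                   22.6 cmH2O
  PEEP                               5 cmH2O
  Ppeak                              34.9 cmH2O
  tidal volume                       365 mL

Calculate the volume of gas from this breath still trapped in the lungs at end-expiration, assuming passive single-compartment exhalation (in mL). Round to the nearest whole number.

35

Flow: 78 L/min ÷ 60 = 1.3 L/s.
R = (PIP − Pplat)/V̇ = (34.9 − 22.6) / 1.3 = 12.3/1.3 = 9.462 cmH2O·s/L.
C = Vt/(Pplat − PEEP) = 365.0 / (22.6 − 5) = 365.0/17.6 = 20.739 mL/cmH2O.
τ = R × C = 9.462 × 0.02074 L/cmH2O = 0.1962 s.
Fraction remaining = e^(−Te/τ) = e^(−0.46/0.1962) = 0.09589.
Trapped volume = 365.0 × 0.09589 = 35.0 mL.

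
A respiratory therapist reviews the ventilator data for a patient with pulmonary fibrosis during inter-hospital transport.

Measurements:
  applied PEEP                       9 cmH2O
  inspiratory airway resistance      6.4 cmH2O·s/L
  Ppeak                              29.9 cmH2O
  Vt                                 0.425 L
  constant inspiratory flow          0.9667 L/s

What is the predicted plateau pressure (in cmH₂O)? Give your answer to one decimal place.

Pplat = PIP − Raw × flow = 29.9 − 6.4 × 0.9667 = 29.9 − 6.187 = 23.713 cmH2O.

23.7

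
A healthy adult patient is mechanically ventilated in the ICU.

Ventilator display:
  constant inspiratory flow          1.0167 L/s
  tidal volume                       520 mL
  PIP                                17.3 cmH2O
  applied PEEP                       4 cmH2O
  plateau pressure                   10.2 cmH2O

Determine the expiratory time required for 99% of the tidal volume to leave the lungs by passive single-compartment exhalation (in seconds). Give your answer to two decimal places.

R = (PIP − Pplat)/V̇ = (17.3 − 10.2) / 1.0167 = 7.1/1.0167 = 6.983 cmH2O·s/L.
C = Vt/(Pplat − PEEP) = 520.0 / (10.2 − 4) = 520.0/6.2 = 83.871 mL/cmH2O.
τ = R × C = 6.983 × 0.08387 L/cmH2O = 0.5857 s.
t = −τ·ln(1 − 0.99) = −0.5857·ln(0.01) = 2.697 s.

2.70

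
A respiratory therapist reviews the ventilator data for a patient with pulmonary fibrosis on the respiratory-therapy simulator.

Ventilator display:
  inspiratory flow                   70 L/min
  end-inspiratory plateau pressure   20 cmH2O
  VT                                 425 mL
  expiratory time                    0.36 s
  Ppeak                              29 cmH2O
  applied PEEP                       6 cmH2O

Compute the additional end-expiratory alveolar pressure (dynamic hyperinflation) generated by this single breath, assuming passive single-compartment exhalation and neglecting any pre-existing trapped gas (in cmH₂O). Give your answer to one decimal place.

Flow: 70 L/min ÷ 60 = 1.1667 L/s.
R = (PIP − Pplat)/V̇ = (29 − 20) / 1.1667 = 9.0/1.1667 = 7.714 cmH2O·s/L.
C = Vt/(Pplat − PEEP) = 425.0 / (20 − 6) = 425.0/14.0 = 30.357 mL/cmH2O.
τ = R × C = 7.714 × 0.03036 L/cmH2O = 0.2342 s.
Fraction remaining = e^(−Te/τ) = e^(−0.36/0.2342) = 0.215; trapped volume = 425.0 × 0.215 = 91.375 mL.
Additional alveolar pressure from trapping ≈ V_trapped / C = 91.375 / 30.357 = 3.01 cmH2O.

3.0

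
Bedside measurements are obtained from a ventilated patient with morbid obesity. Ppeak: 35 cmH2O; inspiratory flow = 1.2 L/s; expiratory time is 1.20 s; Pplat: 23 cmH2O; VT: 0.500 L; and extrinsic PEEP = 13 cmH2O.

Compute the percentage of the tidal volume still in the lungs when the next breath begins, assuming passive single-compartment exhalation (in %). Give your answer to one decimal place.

9.1

R = (PIP − Pplat)/V̇ = (35 − 23) / 1.2 = 12.0/1.2 = 10.0 cmH2O·s/L.
C = Vt/(Pplat − PEEP) = 500.0 / (23 − 13) = 500.0/10.0 = 50.0 mL/cmH2O.
τ = R × C = 10.0 × 0.05 L/cmH2O = 0.5 s.
Fraction remaining at end-expiration = e^(−Te/τ) = e^(−1.20/0.5) = 0.09072 → 9.072%.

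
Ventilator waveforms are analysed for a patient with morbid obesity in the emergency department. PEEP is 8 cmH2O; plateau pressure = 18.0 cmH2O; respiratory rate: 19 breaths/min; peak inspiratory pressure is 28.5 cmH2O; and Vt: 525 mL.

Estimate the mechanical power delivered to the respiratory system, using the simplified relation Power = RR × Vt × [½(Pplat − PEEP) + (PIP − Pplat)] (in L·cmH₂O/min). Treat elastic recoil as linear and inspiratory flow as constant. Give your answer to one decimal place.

Per-breath work = Vt × [½(Pplat−PEEP) + (PIP−Pplat)] = 0.525 × [0.5×10.0 + 10.5] = 0.525 × 15.5 = 8.138 L·cmH2O.
Power = 19 × 8.138 = 154.62 L·cmH2O/min.

154.6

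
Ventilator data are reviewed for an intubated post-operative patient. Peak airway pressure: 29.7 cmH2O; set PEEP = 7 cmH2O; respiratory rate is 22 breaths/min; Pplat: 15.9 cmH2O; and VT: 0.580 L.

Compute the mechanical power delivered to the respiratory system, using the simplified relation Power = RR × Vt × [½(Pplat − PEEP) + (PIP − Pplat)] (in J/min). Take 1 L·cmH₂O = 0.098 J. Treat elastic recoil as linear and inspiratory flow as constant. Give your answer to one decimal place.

Per-breath work = Vt × [½(Pplat−PEEP) + (PIP−Pplat)] = 0.580 × [0.5×8.9 + 13.8] = 0.580 × 18.25 = 10.585 L·cmH2O.
Power = 22 × 10.585 = 232.87 L·cmH2O/min.
× 0.098 J/(L·cmH2O) → 22.821 J/min.

22.8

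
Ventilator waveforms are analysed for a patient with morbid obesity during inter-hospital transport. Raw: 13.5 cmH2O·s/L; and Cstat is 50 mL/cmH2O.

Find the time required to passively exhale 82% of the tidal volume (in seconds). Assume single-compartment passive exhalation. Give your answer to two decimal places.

τ = R × C = 13.5 × 50 mL/cmH2O = 13.5 × 0.050 L/cmH2O = 0.675 s.
Exhaled fraction f = 1 − e^(−t/τ) → t = −τ·ln(1 − f) = −0.675·ln(0.18) = 1.157 s.

1.16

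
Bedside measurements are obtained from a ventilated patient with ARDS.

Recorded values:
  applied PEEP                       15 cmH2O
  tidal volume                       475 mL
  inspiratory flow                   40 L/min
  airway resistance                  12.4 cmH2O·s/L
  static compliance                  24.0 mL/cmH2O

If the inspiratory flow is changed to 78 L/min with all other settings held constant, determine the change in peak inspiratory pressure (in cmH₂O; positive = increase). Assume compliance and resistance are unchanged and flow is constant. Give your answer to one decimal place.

7.9

Flow: 40 L/min ÷ 60 = 0.6667 L/s.
New flow: 78 L/min ÷ 60 = 1.3 L/s.
PIP = Vt/C + R·V̇ + PEEP (constant-flow equation of motion).
Only the resistive term changes: ΔPIP = R × ΔV̇ = 12.4 × (1.3 − 0.6667) = 12.4 × 0.6333 = 7.853 cmH2O.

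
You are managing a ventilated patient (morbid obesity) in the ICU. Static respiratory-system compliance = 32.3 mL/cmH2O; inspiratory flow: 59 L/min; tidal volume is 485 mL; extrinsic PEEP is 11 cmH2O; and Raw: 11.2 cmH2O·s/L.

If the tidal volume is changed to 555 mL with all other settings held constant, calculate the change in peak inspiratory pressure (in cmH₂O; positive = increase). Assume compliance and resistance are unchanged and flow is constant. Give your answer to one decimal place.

2.2

PIP = Vt/C + R·V̇ + PEEP (constant-flow equation of motion).
Only the elastic term changes: ΔPIP = ΔVt / C = (555 − 485) / 32.3 = 2.167 cmH2O.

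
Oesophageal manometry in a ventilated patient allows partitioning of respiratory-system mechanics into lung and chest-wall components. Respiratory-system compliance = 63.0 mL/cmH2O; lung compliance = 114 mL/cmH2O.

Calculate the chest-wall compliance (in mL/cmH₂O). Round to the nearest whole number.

141

1/Ccw = 1/Crs − 1/CL.
1/Ccw = 1/63.0 − 1/114 = 0.007101.
Ccw = 140.83 mL/cmH2O.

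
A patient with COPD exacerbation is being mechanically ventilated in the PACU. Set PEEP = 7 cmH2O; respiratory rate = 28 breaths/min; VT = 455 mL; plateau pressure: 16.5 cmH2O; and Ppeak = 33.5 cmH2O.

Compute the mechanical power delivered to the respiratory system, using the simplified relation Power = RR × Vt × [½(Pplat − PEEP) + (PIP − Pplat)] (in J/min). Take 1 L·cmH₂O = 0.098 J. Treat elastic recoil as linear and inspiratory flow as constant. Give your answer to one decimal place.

Per-breath work = Vt × [½(Pplat−PEEP) + (PIP−Pplat)] = 0.455 × [0.5×9.5 + 17.0] = 0.455 × 21.75 = 9.896 L·cmH2O.
Power = 28 × 9.896 = 277.09 L·cmH2O/min.
× 0.098 J/(L·cmH2O) → 27.155 J/min.

27.2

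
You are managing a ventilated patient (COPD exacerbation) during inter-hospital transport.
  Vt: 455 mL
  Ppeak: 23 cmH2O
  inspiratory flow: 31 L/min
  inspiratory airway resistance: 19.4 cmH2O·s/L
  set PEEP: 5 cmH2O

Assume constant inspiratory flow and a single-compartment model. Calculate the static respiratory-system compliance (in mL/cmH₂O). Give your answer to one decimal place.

57.0

Flow: 31 L/min ÷ 60 = 0.5167 L/s.
Equation of motion (constant flow): PIP = Vt/C + R·V̇ + PEEP.
Vt/C = PIP − R·V̇ − PEEP = 23 − 19.4×0.5167 − 5 = 23 − 10.024 − 5 = 7.976 cmH2O.
C = Vt / 7.976 = 455 / 7.976 = 57.046 mL/cmH2O.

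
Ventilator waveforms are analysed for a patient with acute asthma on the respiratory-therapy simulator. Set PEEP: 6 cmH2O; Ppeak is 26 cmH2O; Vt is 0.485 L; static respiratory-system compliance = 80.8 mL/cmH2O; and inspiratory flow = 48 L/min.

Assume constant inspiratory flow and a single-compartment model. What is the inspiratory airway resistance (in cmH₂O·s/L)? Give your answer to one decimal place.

17.5

Flow: 48 L/min ÷ 60 = 0.8 L/s.
Equation of motion (constant flow): PIP = Vt/C + R·V̇ + PEEP.
R·V̇ = PIP − Vt/C − PEEP = 26 − 485/80.8 − 6 = 26 − 6.002 − 6 = 13.998 cmH2O.
R = 13.998 / 0.8 = 17.498 cmH2O·s/L.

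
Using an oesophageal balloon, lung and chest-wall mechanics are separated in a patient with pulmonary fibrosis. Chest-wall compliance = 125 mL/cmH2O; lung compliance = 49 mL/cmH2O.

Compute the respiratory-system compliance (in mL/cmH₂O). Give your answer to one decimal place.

Lung and chest wall are elastances in series: 1/Crs = 1/CL + 1/Ccw.
1/Crs = 1/49 + 1/125 = 0.02841.
Crs = 35.199 mL/cmH2O.

35.2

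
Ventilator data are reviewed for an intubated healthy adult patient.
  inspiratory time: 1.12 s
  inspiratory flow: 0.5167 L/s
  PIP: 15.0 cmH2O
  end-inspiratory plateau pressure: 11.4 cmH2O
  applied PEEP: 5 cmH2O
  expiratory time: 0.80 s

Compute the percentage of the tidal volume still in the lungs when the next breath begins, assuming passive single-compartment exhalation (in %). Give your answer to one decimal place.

28.1

Vt = flow × Ti = 0.5167 L/s × 1.12 s × 1000 mL/L = 578.7 mL.
R = (PIP − Pplat)/V̇ = (15.0 − 11.4) / 0.5167 = 3.6/0.5167 = 6.967 cmH2O·s/L.
C = Vt/(Pplat − PEEP) = 578.7 / (11.4 − 5) = 578.7/6.4 = 90.422 mL/cmH2O.
τ = R × C = 6.967 × 0.09042 L/cmH2O = 0.63 s.
Fraction remaining at end-expiration = e^(−Te/τ) = e^(−0.80/0.63) = 0.2809 → 28.09%.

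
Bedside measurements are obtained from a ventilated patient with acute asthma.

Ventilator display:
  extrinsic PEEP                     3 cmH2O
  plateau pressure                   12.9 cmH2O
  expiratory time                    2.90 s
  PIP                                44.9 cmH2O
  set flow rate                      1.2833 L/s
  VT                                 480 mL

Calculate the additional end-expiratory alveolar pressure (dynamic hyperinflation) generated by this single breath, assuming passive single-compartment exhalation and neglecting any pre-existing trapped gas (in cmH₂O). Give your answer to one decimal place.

R = (PIP − Pplat)/V̇ = (44.9 − 12.9) / 1.2833 = 32.0/1.2833 = 24.936 cmH2O·s/L.
C = Vt/(Pplat − PEEP) = 480.0 / (12.9 − 3) = 480.0/9.9 = 48.485 mL/cmH2O.
τ = R × C = 24.936 × 0.04849 L/cmH2O = 1.209 s.
Fraction remaining = e^(−Te/τ) = e^(−2.90/1.209) = 0.09084; trapped volume = 480.0 × 0.09084 = 43.603 mL.
Additional alveolar pressure from trapping ≈ V_trapped / C = 43.603 / 48.485 = 0.8993 cmH2O.

0.9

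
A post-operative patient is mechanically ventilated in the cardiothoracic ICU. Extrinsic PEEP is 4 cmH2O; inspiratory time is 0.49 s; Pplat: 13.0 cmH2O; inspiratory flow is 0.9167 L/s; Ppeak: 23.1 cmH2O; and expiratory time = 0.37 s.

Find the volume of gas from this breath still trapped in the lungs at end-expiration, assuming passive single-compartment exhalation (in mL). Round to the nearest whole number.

Vt = flow × Ti = 0.9167 L/s × 0.49 s × 1000 mL/L = 449.18 mL.
R = (PIP − Pplat)/V̇ = (23.1 − 13.0) / 0.9167 = 10.1/0.9167 = 11.018 cmH2O·s/L.
C = Vt/(Pplat − PEEP) = 449.18 / (13.0 − 4) = 449.18/9.0 = 49.909 mL/cmH2O.
τ = R × C = 11.018 × 0.04991 L/cmH2O = 0.5499 s.
Fraction remaining = e^(−Te/τ) = e^(−0.37/0.5499) = 0.5103.
Trapped volume = 449.18 × 0.5103 = 229.22 mL.

229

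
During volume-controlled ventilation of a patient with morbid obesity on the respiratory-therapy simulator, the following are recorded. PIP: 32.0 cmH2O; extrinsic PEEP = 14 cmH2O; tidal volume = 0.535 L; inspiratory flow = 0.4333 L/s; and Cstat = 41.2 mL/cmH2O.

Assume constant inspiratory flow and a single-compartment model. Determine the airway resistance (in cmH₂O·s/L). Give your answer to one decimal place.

11.6

Equation of motion (constant flow): PIP = Vt/C + R·V̇ + PEEP.
R·V̇ = PIP − Vt/C − PEEP = 32.0 − 535/41.2 − 14 = 32.0 − 12.985 − 14 = 5.015 cmH2O.
R = 5.015 / 0.4333 = 11.574 cmH2O·s/L.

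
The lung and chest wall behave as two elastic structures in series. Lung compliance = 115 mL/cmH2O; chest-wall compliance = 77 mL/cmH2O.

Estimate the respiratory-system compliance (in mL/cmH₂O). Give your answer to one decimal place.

Lung and chest wall are elastances in series: 1/Crs = 1/CL + 1/Ccw.
1/Crs = 1/115 + 1/77 = 0.02168.
Crs = 46.125 mL/cmH2O.

46.1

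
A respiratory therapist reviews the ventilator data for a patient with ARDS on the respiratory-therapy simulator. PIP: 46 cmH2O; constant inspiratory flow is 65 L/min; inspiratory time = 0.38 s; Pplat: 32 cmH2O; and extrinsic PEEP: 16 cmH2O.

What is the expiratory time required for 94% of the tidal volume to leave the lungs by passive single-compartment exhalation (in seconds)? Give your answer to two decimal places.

Flow: 65 L/min ÷ 60 = 1.0833 L/s.
Vt = flow × Ti = 1.0833 L/s × 0.38 s × 1000 mL/L = 411.65 mL.
R = (PIP − Pplat)/V̇ = (46 − 32) / 1.0833 = 14.0/1.0833 = 12.923 cmH2O·s/L.
C = Vt/(Pplat − PEEP) = 411.65 / (32 − 16) = 411.65/16.0 = 25.728 mL/cmH2O.
τ = R × C = 12.923 × 0.02573 L/cmH2O = 0.3325 s.
t = −τ·ln(1 − 0.94) = −0.3325·ln(0.06) = 0.9355 s.

0.94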